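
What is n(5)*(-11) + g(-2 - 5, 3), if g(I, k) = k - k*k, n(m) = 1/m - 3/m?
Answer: -8/5 ≈ -1.6000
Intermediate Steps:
n(m) = -2/m (n(m) = 1/m - 3/m = -2/m)
g(I, k) = k - k²
n(5)*(-11) + g(-2 - 5, 3) = -2/5*(-11) + 3*(1 - 1*3) = -2*⅕*(-11) + 3*(1 - 3) = -⅖*(-11) + 3*(-2) = 22/5 - 6 = -8/5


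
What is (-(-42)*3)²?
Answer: 15876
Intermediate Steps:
(-(-42)*3)² = (-21*(-6))² = 126² = 15876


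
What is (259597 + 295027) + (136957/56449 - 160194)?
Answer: 22265316027/56449 ≈ 3.9443e+5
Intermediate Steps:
(259597 + 295027) + (136957/56449 - 160194) = 554624 + (136957*(1/56449) - 160194) = 554624 + (136957/56449 - 160194) = 554624 - 9042654149/56449 = 22265316027/56449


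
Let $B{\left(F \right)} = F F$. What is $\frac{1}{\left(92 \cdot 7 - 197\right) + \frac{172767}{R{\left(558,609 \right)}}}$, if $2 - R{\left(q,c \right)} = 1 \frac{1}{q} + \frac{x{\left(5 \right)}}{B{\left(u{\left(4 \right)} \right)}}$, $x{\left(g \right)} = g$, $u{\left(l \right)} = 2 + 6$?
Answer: $\frac{34285}{3100252947} \approx 1.1059 \cdot 10^{-5}$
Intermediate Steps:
$u{\left(l \right)} = 8$
$B{\left(F \right)} = F^{2}$
$R{\left(q,c \right)} = \frac{123}{64} - \frac{1}{q}$ ($R{\left(q,c \right)} = 2 - \left(1 \frac{1}{q} + \frac{5}{8^{2}}\right) = 2 - \left(\frac{1}{q} + \frac{5}{64}\right) = 2 - \left(\frac{5}{64} + \frac{1}{q}\right) = \frac{123}{64} - \frac{1}{q}$)
$\frac{1}{\left(92 \cdot 7 - 197\right) + \frac{172767}{R{\left(558,609 \right)}}} = \frac{1}{\left(92 \cdot 7 - 197\right) + \frac{172767}{\frac{123}{64} - \frac{1}{558}}} = \frac{1}{\left(644 - 197\right) + \frac{172767}{\frac{123}{64} - \frac{1}{558}}} = \frac{1}{447 + \frac{172767}{\frac{123}{64} - \frac{1}{558}}} = \frac{1}{447 + \frac{172767}{\frac{34285}{17856}}} = \frac{1}{447 + 172767 \cdot \frac{17856}{34285}} = \frac{1}{447 + \frac{3084927552}{34285}} = \frac{1}{\frac{3100252947}{34285}} = \frac{34285}{3100252947}$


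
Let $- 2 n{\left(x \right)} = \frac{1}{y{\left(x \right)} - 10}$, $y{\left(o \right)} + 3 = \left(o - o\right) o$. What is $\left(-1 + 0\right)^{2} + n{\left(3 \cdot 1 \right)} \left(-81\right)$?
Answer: $- \frac{55}{26} \approx -2.1154$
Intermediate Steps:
$y{\left(o \right)} = -3$ ($y{\left(o \right)} = -3 + \left(o - o\right) o = -3 + 0 o = -3 + 0 = -3$)
$n{\left(x \right)} = \frac{1}{26}$ ($n{\left(x \right)} = - \frac{1}{2 \left(-3 - 10\right)} = - \frac{1}{2 \left(-13\right)} = \left(- \frac{1}{2}\right) \left(- \frac{1}{13}\right) = \frac{1}{26}$)
$\left(-1 + 0\right)^{2} + n{\left(3 \cdot 1 \right)} \left(-81\right) = \left(-1 + 0\right)^{2} + \frac{1}{26} \left(-81\right) = \left(-1\right)^{2} - \frac{81}{26} = 1 - \frac{81}{26} = - \frac{55}{26}$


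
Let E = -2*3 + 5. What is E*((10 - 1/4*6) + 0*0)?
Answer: -17/2 ≈ -8.5000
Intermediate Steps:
E = -1 (E = -6 + 5 = -1)
E*((10 - 1/4*6) + 0*0) = -((10 - 1/4*6) + 0*0) = -((10 - 1*(¼)*6) + 0) = -((10 - 6/4) + 0) = -((10 - 1*3/2) + 0) = -((10 - 3/2) + 0) = -(17/2 + 0) = -1*17/2 = -17/2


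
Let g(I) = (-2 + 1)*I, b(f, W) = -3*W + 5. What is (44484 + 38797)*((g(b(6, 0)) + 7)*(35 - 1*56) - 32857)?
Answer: -2739861619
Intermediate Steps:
b(f, W) = 5 - 3*W
g(I) = -I
(44484 + 38797)*((g(b(6, 0)) + 7)*(35 - 1*56) - 32857) = (44484 + 38797)*((-(5 - 3*0) + 7)*(35 - 1*56) - 32857) = 83281*((-(5 + 0) + 7)*(35 - 56) - 32857) = 83281*((-1*5 + 7)*(-21) - 32857) = 83281*((-5 + 7)*(-21) - 32857) = 83281*(2*(-21) - 32857) = 83281*(-42 - 32857) = 83281*(-32899) = -2739861619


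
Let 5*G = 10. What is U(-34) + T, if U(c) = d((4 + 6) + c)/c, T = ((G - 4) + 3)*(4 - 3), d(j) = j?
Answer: 29/17 ≈ 1.7059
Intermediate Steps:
G = 2 (G = (⅕)*10 = 2)
T = 1 (T = ((2 - 4) + 3)*(4 - 3) = (-2 + 3)*1 = 1*1 = 1)
U(c) = (10 + c)/c (U(c) = ((4 + 6) + c)/c = (10 + c)/c)
U(-34) + T = (10 - 34)/(-34) + 1 = -1/34*(-24) + 1 = 12/17 + 1 = 29/17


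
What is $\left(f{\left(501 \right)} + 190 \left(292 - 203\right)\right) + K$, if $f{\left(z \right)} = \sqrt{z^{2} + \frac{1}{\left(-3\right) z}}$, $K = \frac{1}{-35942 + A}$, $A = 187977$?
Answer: $\frac{2570911851}{152035} + \frac{\sqrt{63001501834}}{501} \approx 17411.0$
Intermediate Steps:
$K = \frac{1}{152035}$ ($K = \frac{1}{-35942 + 187977} = \frac{1}{152035} \approx 6.5774 \cdot 10^{-6}$)
$f{\left(z \right)} = \sqrt{z^{2} - \frac{1}{3 z}}$
$\left(f{\left(501 \right)} + 190 \left(292 - 203\right)\right) + K = \left(\frac{\sqrt{3} \sqrt{\frac{-1 + 3 \cdot 501^{3}}{501}}}{3} + 190 \left(292 - 203\right)\right) + \frac{1}{152035} = \left(\frac{\sqrt{3} \sqrt{\frac{-1 + 3 \cdot 125751501}{501}}}{3} + 190 \cdot 89\right) + \frac{1}{152035} = \left(\frac{\sqrt{3} \sqrt{\frac{-1 + 377254503}{501}}}{3} + 16910\right) + \frac{1}{152035} = \left(\frac{\sqrt{3} \sqrt{\frac{1}{501} \cdot 377254502}}{3} + 16910\right) + \frac{1}{152035} = \left(\frac{\sqrt{3} \sqrt{\frac{377254502}{501}}}{3} + 16910\right) + \frac{1}{152035} = \left(\frac{\sqrt{3} \frac{\sqrt{189004505502}}{501}}{3} + 16910\right) + \frac{1}{152035} = \left(\frac{\sqrt{63001501834}}{501} + 16910\right) + \frac{1}{152035} = \left(16910 + \frac{\sqrt{63001501834}}{501}\right) + \frac{1}{152035} = \frac{2570911851}{152035} + \frac{\sqrt{63001501834}}{501}$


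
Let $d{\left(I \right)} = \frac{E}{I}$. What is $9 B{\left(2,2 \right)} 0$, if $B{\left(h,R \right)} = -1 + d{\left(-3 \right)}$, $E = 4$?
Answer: $0$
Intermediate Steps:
$d{\left(I \right)} = \frac{4}{I}$
$B{\left(h,R \right)} = - \frac{7}{3}$ ($B{\left(h,R \right)} = -1 + \frac{4}{-3} = -1 + 4 \left(- \frac{1}{3}\right) = -1 - \frac{4}{3} = - \frac{7}{3}$)
$9 B{\left(2,2 \right)} 0 = 9 \left(- \frac{7}{3}\right) 0 = \left(-21\right) 0 = 0$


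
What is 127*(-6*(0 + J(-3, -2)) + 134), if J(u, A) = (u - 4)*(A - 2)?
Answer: -4318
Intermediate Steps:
J(u, A) = (-4 + u)*(-2 + A)
127*(-6*(0 + J(-3, -2)) + 134) = 127*(-6*(0 + (8 - 4*(-2) - 2*(-3) - 2*(-3))) + 134) = 127*(-6*(0 + (8 + 8 + 6 + 6)) + 134) = 127*(-6*(0 + 28) + 134) = 127*(-6*28 + 134) = 127*(-168 + 134) = 127*(-34) = -4318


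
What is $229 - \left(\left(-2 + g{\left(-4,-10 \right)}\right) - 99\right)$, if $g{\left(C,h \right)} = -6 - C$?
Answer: $332$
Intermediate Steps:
$229 - \left(\left(-2 + g{\left(-4,-10 \right)}\right) - 99\right) = 229 - \left(\left(-2 - 2\right) - 99\right) = 229 - \left(-4 - 99\right) = 229 - -103 = 229 + 103 = 332$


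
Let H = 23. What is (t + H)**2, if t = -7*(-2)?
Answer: 1369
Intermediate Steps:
t = 14
(t + H)**2 = (14 + 23)**2 = 37**2 = 1369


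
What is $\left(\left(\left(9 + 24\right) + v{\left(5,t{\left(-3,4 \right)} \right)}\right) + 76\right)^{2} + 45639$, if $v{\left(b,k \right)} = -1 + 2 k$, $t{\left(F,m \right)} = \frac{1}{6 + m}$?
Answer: $\frac{1433656}{25} \approx 57346.0$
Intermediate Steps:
$\left(\left(\left(9 + 24\right) + v{\left(5,t{\left(-3,4 \right)} \right)}\right) + 76\right)^{2} + 45639 = \left(\left(\left(9 + 24\right) - \left(1 - \frac{2}{6 + 4}\right)\right) + 76\right)^{2} + 45639 = \left(\left(33 - \left(1 - \frac{2}{10}\right)\right) + 76\right)^{2} + 45639 = \left(\left(33 + \left(-1 + 2 \cdot \frac{1}{10}\right)\right) + 76\right)^{2} + 45639 = \left(\left(33 + \left(-1 + \frac{1}{5}\right)\right) + 76\right)^{2} + 45639 = \left(\left(33 - \frac{4}{5}\right) + 76\right)^{2} + 45639 = \left(\frac{161}{5} + 76\right)^{2} + 45639 = \left(\frac{541}{5}\right)^{2} + 45639 = \frac{292681}{25} + 45639 = \frac{1433656}{25}$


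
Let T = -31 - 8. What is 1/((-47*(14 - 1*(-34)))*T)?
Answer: 1/87984 ≈ 1.1366e-5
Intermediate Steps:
T = -39
1/((-47*(14 - 1*(-34)))*T) = 1/(-47*(14 - 1*(-34))*(-39)) = 1/(-47*(14 + 34)*(-39)) = 1/(-47*48*(-39)) = 1/(-2256*(-39)) = 1/87984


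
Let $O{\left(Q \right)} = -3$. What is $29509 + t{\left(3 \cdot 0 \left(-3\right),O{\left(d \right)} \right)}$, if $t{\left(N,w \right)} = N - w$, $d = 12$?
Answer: $29512$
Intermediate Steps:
$29509 + t{\left(3 \cdot 0 \left(-3\right),O{\left(d \right)} \right)} = 29509 + \left(3 \cdot 0 \left(-3\right) - -3\right) = 29509 + \left(0 \left(-3\right) + 3\right) = 29509 + \left(0 + 3\right) = 29509 + 3 = 29512$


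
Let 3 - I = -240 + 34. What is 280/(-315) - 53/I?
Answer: -2149/1881 ≈ -1.1425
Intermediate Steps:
I = 209 (I = 3 - (-240 + 34) = 3 - 1*(-206) = 3 + 206 = 209)
280/(-315) - 53/I = 280/(-315) - 53/209 = 280*(-1/315) - 53*1/209 = -8/9 - 53/209 = -2149/1881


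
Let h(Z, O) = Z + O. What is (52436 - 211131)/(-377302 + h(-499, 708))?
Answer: 158695/377093 ≈ 0.42084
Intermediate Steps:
h(Z, O) = O + Z
(52436 - 211131)/(-377302 + h(-499, 708)) = (52436 - 211131)/(-377302 + (708 - 499)) = -158695/(-377302 + 209) = -158695/(-377093) = -158695*(-1/377093) = 158695/377093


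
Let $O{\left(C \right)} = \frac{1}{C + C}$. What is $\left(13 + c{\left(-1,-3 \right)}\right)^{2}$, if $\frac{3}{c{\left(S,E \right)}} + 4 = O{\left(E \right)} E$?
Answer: $\frac{7225}{49} \approx 147.45$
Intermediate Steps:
$O{\left(C \right)} = \frac{1}{2 C}$
$c{\left(S,E \right)} = - \frac{6}{7}$ ($c{\left(S,E \right)} = \frac{3}{-4 + \frac{1}{2 E} E} = \frac{3}{-4 + \frac{1}{2}} = \frac{3}{- \frac{7}{2}} = 3 \left(- \frac{2}{7}\right) = - \frac{6}{7}$)
$\left(13 + c{\left(-1,-3 \right)}\right)^{2} = \left(13 - \frac{6}{7}\right)^{2} = \left(\frac{85}{7}\right)^{2} = \frac{7225}{49}$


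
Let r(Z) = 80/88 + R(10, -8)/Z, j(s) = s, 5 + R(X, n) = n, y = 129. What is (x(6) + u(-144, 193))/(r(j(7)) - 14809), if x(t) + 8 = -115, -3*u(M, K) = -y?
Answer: 3080/570183 ≈ 0.0054018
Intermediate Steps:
R(X, n) = -5 + n
u(M, K) = 43 (u(M, K) = -(-1)*129/3 = -1/3*(-129) = 43)
r(Z) = 10/11 - 13/Z (r(Z) = 80/88 + (-5 - 8)/Z = 80*(1/88) - 13/Z = 10/11 - 13/Z)
x(t) = -123 (x(t) = -8 - 115 = -123)
(x(6) + u(-144, 193))/(r(j(7)) - 14809) = (-123 + 43)/((10/11 - 13/7) - 14809) = -80/((10/11 - 13*1/7) - 14809) = -80/((10/11 - 13/7) - 14809) = -80/(-73/77 - 14809) = -80/(-1140366/77) = -80*(-77/1140366) = 3080/570183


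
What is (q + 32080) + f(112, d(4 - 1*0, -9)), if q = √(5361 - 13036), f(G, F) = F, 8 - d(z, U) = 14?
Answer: 32074 + 5*I*√307 ≈ 32074.0 + 87.607*I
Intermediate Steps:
d(z, U) = -6 (d(z, U) = 8 - 1*14 = 8 - 14 = -6)
q = 5*I*√307 (q = √(-7675) = 5*I*√307 ≈ 87.607*I)
(q + 32080) + f(112, d(4 - 1*0, -9)) = (5*I*√307 + 32080) - 6 = (32080 + 5*I*√307) - 6 = 32074 + 5*I*√307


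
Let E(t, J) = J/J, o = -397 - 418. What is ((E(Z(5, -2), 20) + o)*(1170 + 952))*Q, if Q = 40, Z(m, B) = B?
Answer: -69092320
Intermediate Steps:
o = -815
E(t, J) = 1
((E(Z(5, -2), 20) + o)*(1170 + 952))*Q = ((1 - 815)*(1170 + 952))*40 = -814*2122*40 = -1727308*40 = -69092320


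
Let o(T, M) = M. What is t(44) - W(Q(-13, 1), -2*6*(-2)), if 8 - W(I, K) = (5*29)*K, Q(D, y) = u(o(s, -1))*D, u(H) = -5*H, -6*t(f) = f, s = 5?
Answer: 10394/3 ≈ 3464.7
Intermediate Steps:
t(f) = -f/6
Q(D, y) = 5*D (Q(D, y) = (-5*(-1))*D = 5*D)
W(I, K) = 8 - 145*K (W(I, K) = 8 - 5*29*K = 8 - 145*K)
t(44) - W(Q(-13, 1), -2*6*(-2)) = -1/6*44 - (8 - 145*(-2*6)*(-2)) = -22/3 - (8 - (-1740)*(-2)) = -22/3 - (8 - 145*24) = -22/3 - (8 - 3480) = -22/3 - 1*(-3472) = -22/3 + 3472 = 10394/3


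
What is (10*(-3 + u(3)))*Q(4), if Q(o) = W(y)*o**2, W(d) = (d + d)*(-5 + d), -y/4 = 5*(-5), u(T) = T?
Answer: 0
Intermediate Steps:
y = 100 (y = -20*(-5) = -4*(-25) = 100)
W(d) = 2*d*(-5 + d) (W(d) = (2*d)*(-5 + d) = 2*d*(-5 + d))
Q(o) = 19000*o**2 (Q(o) = (2*100*(-5 + 100))*o**2 = (2*100*95)*o**2 = 19000*o**2)
(10*(-3 + u(3)))*Q(4) = (10*(-3 + 3))*(19000*4**2) = (10*0)*(19000*16) = 0*304000 = 0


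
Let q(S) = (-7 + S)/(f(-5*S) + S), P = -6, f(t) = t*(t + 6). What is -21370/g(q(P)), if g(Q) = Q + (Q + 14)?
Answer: -2295138/1501 ≈ -1529.1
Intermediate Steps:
f(t) = t*(6 + t)
q(S) = (-7 + S)/(S - 5*S*(6 - 5*S)) (q(S) = (-7 + S)/((-5*S)*(6 - 5*S) + S) = (-7 + S)/(-5*S*(6 - 5*S) + S) = (-7 + S)/(S - 5*S*(6 - 5*S)))
g(Q) = 14 + 2*Q (g(Q) = Q + (14 + Q) = 14 + 2*Q)
-21370/g(q(P)) = -21370/(14 + 2*((-7 - 6)/((-6)*(-29 + 25*(-6))))) = -21370/(14 + 2*(-⅙*(-13)/(-29 - 150))) = -21370/(14 + 2*(-⅙*(-13)/(-179))) = -21370/(14 + 2*(-⅙*(-1/179)*(-13))) = -21370/(14 + 2*(-13/1074)) = -21370/(14 - 13/537) = -21370/7505/537 = -21370*537/7505 = -2295138/1501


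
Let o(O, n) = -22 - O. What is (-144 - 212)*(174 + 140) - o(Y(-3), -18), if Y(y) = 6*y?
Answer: -111780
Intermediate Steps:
(-144 - 212)*(174 + 140) - o(Y(-3), -18) = (-144 - 212)*(174 + 140) - (-22 - 6*(-3)) = -356*314 - (-22 - 1*(-18)) = -111784 - (-22 + 18) = -111784 - 1*(-4) = -111784 + 4 = -111780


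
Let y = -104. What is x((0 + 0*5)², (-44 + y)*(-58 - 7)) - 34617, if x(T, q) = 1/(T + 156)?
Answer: -5400251/156 ≈ -34617.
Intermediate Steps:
x(T, q) = 1/(156 + T)
x((0 + 0*5)², (-44 + y)*(-58 - 7)) - 34617 = 1/(156 + (0 + 0*5)²) - 34617 = 1/(156 + (0 + 0)²) - 34617 = 1/(156 + 0²) - 34617 = 1/(156 + 0) - 34617 = 1/156 - 34617 = -5400251/156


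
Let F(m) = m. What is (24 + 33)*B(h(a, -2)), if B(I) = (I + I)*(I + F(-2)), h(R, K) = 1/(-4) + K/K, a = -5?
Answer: -855/8 ≈ -106.88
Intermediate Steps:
h(R, K) = 3/4 (h(R, K) = 1*(-1/4) + 1 = -1/4 + 1 = 3/4)
B(I) = 2*I*(-2 + I) (B(I) = (I + I)*(I - 2) = (2*I)*(-2 + I) = 2*I*(-2 + I))
(24 + 33)*B(h(a, -2)) = (24 + 33)*(2*(3/4)*(-2 + 3/4)) = 57*(2*(3/4)*(-5/4)) = 57*(-15/8) = -855/8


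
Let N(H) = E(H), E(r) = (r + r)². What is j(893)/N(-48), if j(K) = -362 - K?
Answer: -1255/9216 ≈ -0.13618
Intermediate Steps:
E(r) = 4*r² (E(r) = (2*r)² = 4*r²)
N(H) = 4*H²
j(893)/N(-48) = (-362 - 1*893)/((4*(-48)²)) = (-362 - 893)/((4*2304)) = -1255/9216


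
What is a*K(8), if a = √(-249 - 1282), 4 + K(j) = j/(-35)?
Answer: -148*I*√1531/35 ≈ -165.46*I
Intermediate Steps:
K(j) = -4 - j/35 (K(j) = -4 + j/(-35) = -4 + j*(-1/35) = -4 - j/35)
a = I*√1531 (a = √(-1531) = I*√1531 ≈ 39.128*I)
a*K(8) = (I*√1531)*(-4 - 1/35*8) = (I*√1531)*(-4 - 8/35) = (I*√1531)*(-148/35) = -148*I*√1531/35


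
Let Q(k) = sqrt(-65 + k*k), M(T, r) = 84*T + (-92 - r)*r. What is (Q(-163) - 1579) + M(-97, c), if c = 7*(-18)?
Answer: -14011 + 2*sqrt(6626) ≈ -13848.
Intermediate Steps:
c = -126
M(T, r) = 84*T + r*(-92 - r)
Q(k) = sqrt(-65 + k**2)
(Q(-163) - 1579) + M(-97, c) = (sqrt(-65 + (-163)**2) - 1579) + (-1*(-126)**2 - 92*(-126) + 84*(-97)) = (sqrt(-65 + 26569) - 1579) + (-1*15876 + 11592 - 8148) = (sqrt(26504) - 1579) + (-15876 + 11592 - 8148) = (2*sqrt(6626) - 1579) - 12432 = (-1579 + 2*sqrt(6626)) - 12432 = -14011 + 2*sqrt(6626)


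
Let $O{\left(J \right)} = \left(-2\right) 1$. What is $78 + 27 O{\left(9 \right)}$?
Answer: $24$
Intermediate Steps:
$O{\left(J \right)} = -2$
$78 + 27 O{\left(9 \right)} = 78 + 27 \left(-2\right) = 78 - 54 = 24$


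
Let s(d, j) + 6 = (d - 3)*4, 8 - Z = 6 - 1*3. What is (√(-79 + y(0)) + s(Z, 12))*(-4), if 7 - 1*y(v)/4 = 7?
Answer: -8 - 4*I*√79 ≈ -8.0 - 35.553*I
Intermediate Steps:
y(v) = 0 (y(v) = 28 - 4*7 = 28 - 28 = 0)
Z = 5 (Z = 8 - (6 - 1*3) = 8 - (6 - 3) = 8 - 1*3 = 8 - 3 = 5)
s(d, j) = -18 + 4*d (s(d, j) = -6 + (d - 3)*4 = -6 + (-3 + d)*4 = -6 + (-12 + 4*d) = -18 + 4*d)
(√(-79 + y(0)) + s(Z, 12))*(-4) = (√(-79 + 0) + (-18 + 4*5))*(-4) = (√(-79) + (-18 + 20))*(-4) = (I*√79 + 2)*(-4) = (2 + I*√79)*(-4) = -8 - 4*I*√79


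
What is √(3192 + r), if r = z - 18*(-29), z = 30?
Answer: 12*√26 ≈ 61.188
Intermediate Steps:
r = 552 (r = 30 - 18*(-29) = 30 + 522 = 552)
√(3192 + r) = √(3192 + 552) = √3744 = 12*√26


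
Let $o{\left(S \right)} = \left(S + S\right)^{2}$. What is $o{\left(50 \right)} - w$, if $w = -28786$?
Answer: $38786$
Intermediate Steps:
$o{\left(S \right)} = 4 S^{2}$ ($o{\left(S \right)} = \left(2 S\right)^{2} = 4 S^{2}$)
$o{\left(50 \right)} - w = 4 \cdot 50^{2} - -28786 = 4 \cdot 2500 + 28786 = 10000 + 28786 = 38786$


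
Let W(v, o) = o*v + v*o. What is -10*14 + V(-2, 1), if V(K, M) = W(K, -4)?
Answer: -124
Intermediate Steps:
W(v, o) = 2*o*v (W(v, o) = o*v + o*v = 2*o*v)
V(K, M) = -8*K (V(K, M) = 2*(-4)*K = -8*K)
-10*14 + V(-2, 1) = -10*14 - 8*(-2) = -140 + 16 = -124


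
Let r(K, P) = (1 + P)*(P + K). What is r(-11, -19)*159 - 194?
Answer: 85666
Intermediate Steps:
r(K, P) = (1 + P)*(K + P)
r(-11, -19)*159 - 194 = (-11 - 19 + (-19)² - 11*(-19))*159 - 194 = (-11 - 19 + 361 + 209)*159 - 194 = 540*159 - 194 = 85860 - 194 = 85666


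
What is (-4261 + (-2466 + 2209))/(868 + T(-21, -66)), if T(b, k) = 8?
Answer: -753/146 ≈ -5.1575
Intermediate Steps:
(-4261 + (-2466 + 2209))/(868 + T(-21, -66)) = (-4261 + (-2466 + 2209))/(868 + 8) = (-4261 - 257)/876 = -4518*1/876 = -753/146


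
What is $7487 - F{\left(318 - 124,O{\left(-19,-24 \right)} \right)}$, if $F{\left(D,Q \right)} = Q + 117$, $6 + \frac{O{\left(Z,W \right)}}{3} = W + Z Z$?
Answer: $6377$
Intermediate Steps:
$O{\left(Z,W \right)} = -18 + 3 W + 3 Z^{2}$ ($O{\left(Z,W \right)} = -18 + 3 \left(W + Z Z\right) = -18 + 3 \left(W + Z^{2}\right) = -18 + \left(3 W + 3 Z^{2}\right) = -18 + 3 W + 3 Z^{2}$)
$F{\left(D,Q \right)} = 117 + Q$
$7487 - F{\left(318 - 124,O{\left(-19,-24 \right)} \right)} = 7487 - \left(117 + \left(-18 + 3 \left(-24\right) + 3 \left(-19\right)^{2}\right)\right) = 7487 - \left(117 - -993\right) = 7487 - \left(117 + 993\right) = 7487 - 1110 = 6377$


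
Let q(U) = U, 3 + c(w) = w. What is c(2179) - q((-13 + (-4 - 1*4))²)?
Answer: 1735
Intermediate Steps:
c(w) = -3 + w
c(2179) - q((-13 + (-4 - 1*4))²) = (-3 + 2179) - (-13 + (-4 - 1*4))² = 2176 - (-13 + (-4 - 4))² = 2176 - (-13 - 8)² = 2176 - 1*(-21)² = 2176 - 1*441 = 2176 - 441 = 1735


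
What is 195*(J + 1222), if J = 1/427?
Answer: 101750025/427 ≈ 2.3829e+5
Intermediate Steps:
J = 1/427 ≈ 0.0023419
195*(J + 1222) = 195*(1/427 + 1222) = 195*(521795/427) = 101750025/427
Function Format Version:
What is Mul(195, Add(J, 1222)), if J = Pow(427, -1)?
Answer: Rational(101750025, 427) ≈ 2.3829e+5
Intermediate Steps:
J = Rational(1, 427) ≈ 0.0023419
Mul(195, Add(J, 1222)) = Mul(195, Add(Rational(1, 427), 1222)) = Mul(195, Rational(521795, 427)) = Rational(101750025, 427)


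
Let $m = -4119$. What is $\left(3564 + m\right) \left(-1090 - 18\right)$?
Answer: $614940$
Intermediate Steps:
$\left(3564 + m\right) \left(-1090 - 18\right) = \left(3564 - 4119\right) \left(-1090 - 18\right) = \left(-555\right) \left(-1108\right) = 614940$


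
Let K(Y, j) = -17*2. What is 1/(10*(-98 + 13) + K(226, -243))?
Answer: -1/884 ≈ -0.0011312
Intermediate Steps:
K(Y, j) = -34
1/(10*(-98 + 13) + K(226, -243)) = 1/(10*(-98 + 13) - 34) = 1/(10*(-85) - 34) = 1/(-850 - 34) = 1/(-884) = -1/884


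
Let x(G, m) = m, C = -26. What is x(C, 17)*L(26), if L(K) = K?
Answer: 442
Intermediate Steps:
x(C, 17)*L(26) = 17*26 = 442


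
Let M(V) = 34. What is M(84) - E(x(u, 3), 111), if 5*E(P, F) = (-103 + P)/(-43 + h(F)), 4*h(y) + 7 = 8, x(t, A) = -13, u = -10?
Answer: 28606/855 ≈ 33.457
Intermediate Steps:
h(y) = ¼ (h(y) = -7/4 + (¼)*8 = -7/4 + 2 = ¼)
E(P, F) = 412/855 - 4*P/855 (E(P, F) = ((-103 + P)/(-43 + ¼))/5 = ((-103 + P)/(-171/4))/5 = ((-103 + P)*(-4/171))/5 = (412/171 - 4*P/171)/5 = 412/855 - 4*P/855)
M(84) - E(x(u, 3), 111) = 34 - (412/855 - 4/855*(-13)) = 34 - (412/855 + 52/855) = 34 - 1*464/855 = 34 - 464/855 = 28606/855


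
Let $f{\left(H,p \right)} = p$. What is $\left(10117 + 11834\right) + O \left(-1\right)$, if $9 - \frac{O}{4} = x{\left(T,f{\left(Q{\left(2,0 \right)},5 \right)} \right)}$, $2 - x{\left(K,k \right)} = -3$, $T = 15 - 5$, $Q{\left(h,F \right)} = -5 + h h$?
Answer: $21935$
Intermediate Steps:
$Q{\left(h,F \right)} = -5 + h^{2}$
$T = 10$ ($T = 15 - 5 = 10$)
$x{\left(K,k \right)} = 5$ ($x{\left(K,k \right)} = 2 - -3 = 2 + 3 = 5$)
$O = 16$ ($O = 36 - 20 = 16$)
$\left(10117 + 11834\right) + O \left(-1\right) = \left(10117 + 11834\right) + 16 \left(-1\right) = 21951 - 16 = 21935$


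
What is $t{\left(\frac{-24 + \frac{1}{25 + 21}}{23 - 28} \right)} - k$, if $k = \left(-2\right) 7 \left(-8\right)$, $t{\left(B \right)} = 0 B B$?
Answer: $-112$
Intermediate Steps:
$t{\left(B \right)} = 0$ ($t{\left(B \right)} = 0 B = 0$)
$k = 112$ ($k = \left(-14\right) \left(-8\right) = 112$)
$t{\left(\frac{-24 + \frac{1}{25 + 21}}{23 - 28} \right)} - k = 0 - 112 = -112$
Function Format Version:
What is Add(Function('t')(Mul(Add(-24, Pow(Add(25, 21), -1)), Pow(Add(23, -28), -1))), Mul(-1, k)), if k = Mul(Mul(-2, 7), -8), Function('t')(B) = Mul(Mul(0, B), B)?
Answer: -112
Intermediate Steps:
Function('t')(B) = 0 (Function('t')(B) = Mul(0, B) = 0)
k = 112 (k = Mul(-14, -8) = 112)
Add(Function('t')(Mul(Add(-24, Pow(Add(25, 21), -1)), Pow(Add(23, -28), -1))), Mul(-1, k)) = Add(0, Mul(-1, 112)) = Add(0, -112) = -112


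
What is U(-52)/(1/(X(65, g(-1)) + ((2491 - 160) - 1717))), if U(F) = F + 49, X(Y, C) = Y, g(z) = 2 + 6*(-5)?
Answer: -2037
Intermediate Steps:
g(z) = -28 (g(z) = 2 - 30 = -28)
U(F) = 49 + F
U(-52)/(1/(X(65, g(-1)) + ((2491 - 160) - 1717))) = (49 - 52)/(1/(65 + ((2491 - 160) - 1717))) = -3/(1/(65 + (2331 - 1717))) = -3/(1/(65 + 614)) = -3/(1/679) = -3/1/679 = -3*679 = -2037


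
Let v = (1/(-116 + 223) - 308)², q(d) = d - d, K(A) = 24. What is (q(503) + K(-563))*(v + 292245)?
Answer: 106366680720/11449 ≈ 9.2905e+6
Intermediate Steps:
q(d) = 0
v = 1086032025/11449 (v = (1/107 - 308)² = (-32955/107)² = 1086032025/11449 ≈ 94858.)
(q(503) + K(-563))*(v + 292245) = (0 + 24)*(1086032025/11449 + 292245) = 24*(4431945030/11449) = 106366680720/11449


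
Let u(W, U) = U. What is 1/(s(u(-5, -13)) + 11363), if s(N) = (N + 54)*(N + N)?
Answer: 1/10297 ≈ 9.7116e-5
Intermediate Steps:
s(N) = 2*N*(54 + N) (s(N) = (54 + N)*(2*N) = 2*N*(54 + N))
1/(s(u(-5, -13)) + 11363) = 1/(2*(-13)*(54 - 13) + 11363) = 1/(2*(-13)*41 + 11363) = 1/(-1066 + 11363) = 1/10297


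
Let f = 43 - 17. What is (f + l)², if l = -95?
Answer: 4761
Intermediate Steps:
f = 26
(f + l)² = (26 - 95)² = (-69)² = 4761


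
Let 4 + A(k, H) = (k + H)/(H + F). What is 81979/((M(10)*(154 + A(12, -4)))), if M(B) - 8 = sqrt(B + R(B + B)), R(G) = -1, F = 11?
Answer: 573853/11638 ≈ 49.309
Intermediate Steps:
A(k, H) = -4 + (H + k)/(11 + H) (A(k, H) = -4 + (k + H)/(H + 11) = -4 + (H + k)/(11 + H))
M(B) = 8 + sqrt(-1 + B) (M(B) = 8 + sqrt(B - 1) = 8 + sqrt(-1 + B))
81979/((M(10)*(154 + A(12, -4)))) = 81979/(((8 + sqrt(-1 + 10))*(154 + (-44 + 12 - 3*(-4))/(11 - 4)))) = 81979/(((8 + sqrt(9))*(154 + (-44 + 12 + 12)/7))) = 81979/(((8 + 3)*(154 + (1/7)*(-20)))) = 81979/((11*(154 - 20/7))) = 81979/((11*(1058/7))) = 81979/(11638/7) = 81979*(7/11638) = 573853/11638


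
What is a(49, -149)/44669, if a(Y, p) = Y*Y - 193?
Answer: 2208/44669 ≈ 0.049430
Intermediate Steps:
a(Y, p) = -193 + Y² (a(Y, p) = Y² - 193 = -193 + Y²)
a(49, -149)/44669 = (-193 + 49²)/44669 = (-193 + 2401)*(1/44669) = 2208*(1/44669) = 2208/44669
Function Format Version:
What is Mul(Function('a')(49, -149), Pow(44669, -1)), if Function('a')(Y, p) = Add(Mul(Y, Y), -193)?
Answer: Rational(2208, 44669) ≈ 0.049430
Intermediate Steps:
Function('a')(Y, p) = Add(-193, Pow(Y, 2)) (Function('a')(Y, p) = Add(Pow(Y, 2), -193) = Add(-193, Pow(Y, 2)))
Mul(Function('a')(49, -149), Pow(44669, -1)) = Mul(Add(-193, Pow(49, 2)), Pow(44669, -1)) = Mul(Add(-193, 2401), Rational(1, 44669)) = Mul(2208, Rational(1, 44669)) = Rational(2208, 44669)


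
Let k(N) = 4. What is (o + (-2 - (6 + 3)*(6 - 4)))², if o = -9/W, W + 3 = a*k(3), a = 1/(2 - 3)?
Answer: 17161/49 ≈ 350.22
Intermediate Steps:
a = -1 (a = 1/(-1) = -1)
W = -7 (W = -3 - 1*4 = -3 - 4 = -7)
o = 9/7 (o = -9/(-7) = -9*(-⅐) = 9/7 ≈ 1.2857)
(o + (-2 - (6 + 3)*(6 - 4)))² = (9/7 + (-2 - (6 + 3)*(6 - 4)))² = (9/7 + (-2 - 9*2))² = (9/7 + (-2 - 1*18))² = (9/7 + (-2 - 18))² = (9/7 - 20)² = (-131/7)² = 17161/49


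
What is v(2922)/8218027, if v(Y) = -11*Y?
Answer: -32142/8218027 ≈ -0.0039112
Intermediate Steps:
v(2922)/8218027 = -11*2922/8218027 = -32142*1/8218027 = -32142/8218027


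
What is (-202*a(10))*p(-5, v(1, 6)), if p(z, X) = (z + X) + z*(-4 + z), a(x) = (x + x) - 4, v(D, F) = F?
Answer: -148672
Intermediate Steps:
a(x) = -4 + 2*x (a(x) = 2*x - 4 = -4 + 2*x)
p(z, X) = X + z + z*(-4 + z) (p(z, X) = (X + z) + z*(-4 + z) = X + z + z*(-4 + z))
(-202*a(10))*p(-5, v(1, 6)) = (-202*(-4 + 2*10))*(6 + (-5)² - 3*(-5)) = (-202*(-4 + 20))*(6 + 25 + 15) = -202*16*46 = -3232*46 = -148672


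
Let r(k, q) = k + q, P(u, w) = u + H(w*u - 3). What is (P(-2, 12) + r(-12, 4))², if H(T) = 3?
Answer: 49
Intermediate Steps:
P(u, w) = 3 + u (P(u, w) = u + 3 = 3 + u)
(P(-2, 12) + r(-12, 4))² = ((3 - 2) + (-12 + 4))² = (1 - 8)² = (-7)² = 49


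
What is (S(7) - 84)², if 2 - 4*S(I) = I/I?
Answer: 112225/16 ≈ 7014.1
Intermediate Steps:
S(I) = ¼ (S(I) = ½ - I/(4*I) = ½ - ¼*1 = ½ - ¼ = ¼)
(S(7) - 84)² = (¼ - 84)² = (-335/4)² = 112225/16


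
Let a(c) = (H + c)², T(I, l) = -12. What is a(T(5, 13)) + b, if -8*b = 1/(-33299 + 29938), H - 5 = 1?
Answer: 967969/26888 ≈ 36.000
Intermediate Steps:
H = 6 (H = 5 + 1 = 6)
b = 1/26888 (b = -1/(8*(-33299 + 29938)) = -⅛/(-3361) = -⅛*(-1/3361) = 1/26888 ≈ 3.7191e-5)
a(c) = (6 + c)²
a(T(5, 13)) + b = (6 - 12)² + 1/26888 = (-6)² + 1/26888 = 36 + 1/26888 = 967969/26888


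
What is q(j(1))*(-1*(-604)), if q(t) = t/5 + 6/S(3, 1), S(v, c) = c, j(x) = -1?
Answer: 17516/5 ≈ 3503.2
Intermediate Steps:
q(t) = 6 + t/5 (q(t) = t/5 + 6/1 = t*(⅕) + 6*1 = t/5 + 6 = 6 + t/5)
q(j(1))*(-1*(-604)) = (6 + (⅕)*(-1))*(-1*(-604)) = (6 - ⅕)*604 = (29/5)*604 = 17516/5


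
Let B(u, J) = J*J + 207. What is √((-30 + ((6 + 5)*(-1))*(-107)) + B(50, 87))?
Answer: √8923 ≈ 94.462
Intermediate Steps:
B(u, J) = 207 + J² (B(u, J) = J² + 207 = 207 + J²)
√((-30 + ((6 + 5)*(-1))*(-107)) + B(50, 87)) = √((-30 + ((6 + 5)*(-1))*(-107)) + (207 + 87²)) = √((-30 + (11*(-1))*(-107)) + (207 + 7569)) = √((-30 - 11*(-107)) + 7776) = √((-30 + 1177) + 7776) = √(1147 + 7776) = √8923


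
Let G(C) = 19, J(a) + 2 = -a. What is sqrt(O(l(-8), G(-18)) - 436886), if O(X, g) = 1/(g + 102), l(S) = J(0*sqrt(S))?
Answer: I*sqrt(52863205)/11 ≈ 660.97*I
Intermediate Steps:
J(a) = -2 - a
l(S) = -2 (l(S) = -2 - 0*sqrt(S) = -2 - 1*0 = -2 + 0 = -2)
O(X, g) = 1/(102 + g)
sqrt(O(l(-8), G(-18)) - 436886) = sqrt(1/(102 + 19) - 436886) = sqrt(1/121 - 436886) = sqrt(-52863205/121) = I*sqrt(52863205)/11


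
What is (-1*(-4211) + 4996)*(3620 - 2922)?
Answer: 6426486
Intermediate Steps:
(-1*(-4211) + 4996)*(3620 - 2922) = (4211 + 4996)*698 = 9207*698 = 6426486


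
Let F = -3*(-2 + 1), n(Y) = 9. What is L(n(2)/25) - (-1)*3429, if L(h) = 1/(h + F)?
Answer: 288061/84 ≈ 3429.3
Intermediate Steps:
F = 3 (F = -3*(-1) = 3)
L(h) = 1/(3 + h) (L(h) = 1/(h + 3) = 1/(3 + h))
L(n(2)/25) - (-1)*3429 = 1/(3 + 9/25) - (-1)*3429 = 1/(3 + 9*(1/25)) - 1*(-3429) = 1/(3 + 9/25) + 3429 = 1/(84/25) + 3429 = 25/84 + 3429 = 288061/84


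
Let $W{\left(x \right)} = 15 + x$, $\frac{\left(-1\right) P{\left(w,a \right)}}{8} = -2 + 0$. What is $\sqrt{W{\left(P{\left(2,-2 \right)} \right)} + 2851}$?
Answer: $\sqrt{2882} \approx 53.684$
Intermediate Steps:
$P{\left(w,a \right)} = 16$ ($P{\left(w,a \right)} = - 8 \left(-2 + 0\right) = \left(-8\right) \left(-2\right) = 16$)
$\sqrt{W{\left(P{\left(2,-2 \right)} \right)} + 2851} = \sqrt{\left(15 + 16\right) + 2851} = \sqrt{31 + 2851} = \sqrt{2882}$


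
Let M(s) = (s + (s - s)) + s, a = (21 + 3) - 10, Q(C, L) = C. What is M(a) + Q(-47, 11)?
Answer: -19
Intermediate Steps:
a = 14 (a = 24 - 10 = 14)
M(s) = 2*s (M(s) = (s + 0) + s = s + s = 2*s)
M(a) + Q(-47, 11) = 2*14 - 47 = 28 - 47 = -19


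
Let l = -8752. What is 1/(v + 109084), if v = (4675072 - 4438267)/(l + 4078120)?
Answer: 1356456/147967725239 ≈ 9.1672e-6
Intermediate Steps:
v = 78935/1356456 (v = (4675072 - 4438267)/(-8752 + 4078120) = 236805/4069368 = 236805*(1/4069368) = 78935/1356456 ≈ 0.058192)
1/(v + 109084) = 1/(78935/1356456 + 109084) = 1/(147967725239/1356456) = 1356456/147967725239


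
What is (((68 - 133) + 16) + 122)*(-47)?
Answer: -3431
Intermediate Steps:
(((68 - 133) + 16) + 122)*(-47) = ((-65 + 16) + 122)*(-47) = (-49 + 122)*(-47) = 73*(-47) = -3431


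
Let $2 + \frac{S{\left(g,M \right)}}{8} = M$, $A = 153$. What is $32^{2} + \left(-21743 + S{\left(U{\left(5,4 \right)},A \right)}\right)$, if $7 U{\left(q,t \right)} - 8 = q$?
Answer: $-19511$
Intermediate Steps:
$U{\left(q,t \right)} = \frac{8}{7} + \frac{q}{7}$
$S{\left(g,M \right)} = -16 + 8 M$
$32^{2} + \left(-21743 + S{\left(U{\left(5,4 \right)},A \right)}\right) = 32^{2} + \left(-21743 + \left(-16 + 8 \cdot 153\right)\right) = 1024 + \left(-21743 + \left(-16 + 1224\right)\right) = 1024 + \left(-21743 + 1208\right) = 1024 - 20535 = -19511$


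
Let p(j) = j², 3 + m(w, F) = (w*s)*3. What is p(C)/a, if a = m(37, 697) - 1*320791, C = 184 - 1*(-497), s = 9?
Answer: -463761/319795 ≈ -1.4502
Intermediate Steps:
m(w, F) = -3 + 27*w (m(w, F) = -3 + (w*9)*3 = -3 + (9*w)*3 = -3 + 27*w)
C = 681 (C = 184 + 497 = 681)
a = -319795 (a = (-3 + 27*37) - 1*320791 = (-3 + 999) - 320791 = 996 - 320791 = -319795)
p(C)/a = 681²/(-319795) = 463761*(-1/319795) = -463761/319795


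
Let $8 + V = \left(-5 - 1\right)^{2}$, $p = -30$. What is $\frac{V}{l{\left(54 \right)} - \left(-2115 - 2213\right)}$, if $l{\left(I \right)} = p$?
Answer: $\frac{2}{307} \approx 0.0065147$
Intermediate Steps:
$l{\left(I \right)} = -30$
$V = 28$ ($V = -8 + \left(-5 - 1\right)^{2} = -8 + \left(-6\right)^{2} = -8 + 36 = 28$)
$\frac{V}{l{\left(54 \right)} - \left(-2115 - 2213\right)} = \frac{28}{-30 - \left(-2115 - 2213\right)} = \frac{28}{-30 - -4328} = \frac{28}{-30 + 4328} = \frac{28}{4298} = 28 \cdot \frac{1}{4298} = \frac{2}{307}$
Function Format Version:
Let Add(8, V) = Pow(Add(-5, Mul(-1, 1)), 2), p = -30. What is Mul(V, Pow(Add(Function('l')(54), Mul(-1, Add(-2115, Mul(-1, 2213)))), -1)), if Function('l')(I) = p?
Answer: Rational(2, 307) ≈ 0.0065147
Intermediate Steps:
Function('l')(I) = -30
V = 28 (V = Add(-8, Pow(Add(-5, Mul(-1, 1)), 2)) = Add(-8, Pow(Add(-5, -1), 2)) = Add(-8, Pow(-6, 2)) = Add(-8, 36) = 28)
Mul(V, Pow(Add(Function('l')(54), Mul(-1, Add(-2115, Mul(-1, 2213)))), -1)) = Mul(28, Pow(Add(-30, Mul(-1, Add(-2115, Mul(-1, 2213)))), -1)) = Mul(28, Pow(Add(-30, Mul(-1, Add(-2115, -2213))), -1)) = Mul(28, Pow(Add(-30, Mul(-1, -4328)), -1)) = Mul(28, Pow(Add(-30, 4328), -1)) = Mul(28, Pow(4298, -1)) = Mul(28, Rational(1, 4298)) = Rational(2, 307)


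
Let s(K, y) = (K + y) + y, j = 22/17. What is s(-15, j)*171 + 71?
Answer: -34874/17 ≈ -2051.4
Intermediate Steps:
j = 22/17 (j = 22*(1/17) = 22/17 ≈ 1.2941)
s(K, y) = K + 2*y
s(-15, j)*171 + 71 = (-15 + 2*(22/17))*171 + 71 = (-15 + 44/17)*171 + 71 = -211/17*171 + 71 = -36081/17 + 71 = -34874/17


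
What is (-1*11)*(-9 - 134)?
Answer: 1573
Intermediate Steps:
(-1*11)*(-9 - 134) = -11*(-143) = 1573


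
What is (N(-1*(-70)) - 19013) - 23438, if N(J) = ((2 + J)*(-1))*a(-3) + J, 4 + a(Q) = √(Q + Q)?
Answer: -42093 - 72*I*√6 ≈ -42093.0 - 176.36*I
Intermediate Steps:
a(Q) = -4 + √2*√Q (a(Q) = -4 + √(Q + Q) = -4 + √(2*Q) = -4 + √2*√Q)
N(J) = J + (-4 + I*√6)*(-2 - J) (N(J) = ((2 + J)*(-1))*(-4 + √2*√(-3)) + J = (-2 - J)*(-4 + √2*(I*√3)) + J = (-2 - J)*(-4 + I*√6) + J = (-4 + I*√6)*(-2 - J) + J = J + (-4 + I*√6)*(-2 - J))
(N(-1*(-70)) - 19013) - 23438 = ((8 - 1*(-70) + (-1*(-70))*(4 - I*√6) - 2*I*√6) - 19013) - 23438 = ((8 + 70 + 70*(4 - I*√6) - 2*I*√6) - 19013) - 23438 = ((8 + 70 + (280 - 70*I*√6) - 2*I*√6) - 19013) - 23438 = ((358 - 72*I*√6) - 19013) - 23438 = (-18655 - 72*I*√6) - 23438 = -42093 - 72*I*√6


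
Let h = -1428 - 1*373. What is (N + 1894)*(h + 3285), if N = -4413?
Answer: -3738196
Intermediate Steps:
h = -1801 (h = -1428 - 373 = -1801)
(N + 1894)*(h + 3285) = (-4413 + 1894)*(-1801 + 3285) = -2519*1484 = -3738196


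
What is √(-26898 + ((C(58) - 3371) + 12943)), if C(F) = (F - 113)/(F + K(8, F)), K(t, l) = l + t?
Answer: I*√66602849/62 ≈ 131.63*I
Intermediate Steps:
C(F) = (-113 + F)/(8 + 2*F) (C(F) = (F - 113)/(F + (F + 8)) = (-113 + F)/(F + (8 + F)) = (-113 + F)/(8 + 2*F))
√(-26898 + ((C(58) - 3371) + 12943)) = √(-26898 + (((-113 + 58)/(2*(4 + 58)) - 3371) + 12943)) = √(-26898 + (((½)*(-55)/62 - 3371) + 12943)) = √(-26898 + (((½)*(1/62)*(-55) - 3371) + 12943)) = √(-26898 + ((-55/124 - 3371) + 12943)) = √(-26898 + (-418059/124 + 12943)) = √(-26898 + 1186873/124) = √(-2148479/124) = I*√66602849/62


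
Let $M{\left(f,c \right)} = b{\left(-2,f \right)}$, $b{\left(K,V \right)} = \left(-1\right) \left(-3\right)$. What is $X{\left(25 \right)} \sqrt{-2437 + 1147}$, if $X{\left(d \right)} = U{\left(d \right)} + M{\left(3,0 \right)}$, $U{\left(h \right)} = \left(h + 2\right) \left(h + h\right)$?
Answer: $1353 i \sqrt{1290} \approx 48595.0 i$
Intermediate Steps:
$b{\left(K,V \right)} = 3$
$M{\left(f,c \right)} = 3$
$U{\left(h \right)} = 2 h \left(2 + h\right)$ ($U{\left(h \right)} = \left(2 + h\right) 2 h = 2 h \left(2 + h\right)$)
$X{\left(d \right)} = 3 + 2 d \left(2 + d\right)$ ($X{\left(d \right)} = 2 d \left(2 + d\right) + 3 = 3 + 2 d \left(2 + d\right)$)
$X{\left(25 \right)} \sqrt{-2437 + 1147} = \left(3 + 2 \cdot 25 \left(2 + 25\right)\right) \sqrt{-2437 + 1147} = \left(3 + 2 \cdot 25 \cdot 27\right) \sqrt{-1290} = \left(3 + 1350\right) i \sqrt{1290} = 1353 i \sqrt{1290}$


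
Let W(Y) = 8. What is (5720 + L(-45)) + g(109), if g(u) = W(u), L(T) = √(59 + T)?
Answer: 5728 + √14 ≈ 5731.7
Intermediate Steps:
g(u) = 8
(5720 + L(-45)) + g(109) = (5720 + √(59 - 45)) + 8 = (5720 + √14) + 8 = 5728 + √14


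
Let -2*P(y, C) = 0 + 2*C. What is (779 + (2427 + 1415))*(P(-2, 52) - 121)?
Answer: -799433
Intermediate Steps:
P(y, C) = -C (P(y, C) = -(0 + 2*C)/2 = -C)
(779 + (2427 + 1415))*(P(-2, 52) - 121) = (779 + (2427 + 1415))*(-1*52 - 121) = (779 + 3842)*(-52 - 121) = 4621*(-173) = -799433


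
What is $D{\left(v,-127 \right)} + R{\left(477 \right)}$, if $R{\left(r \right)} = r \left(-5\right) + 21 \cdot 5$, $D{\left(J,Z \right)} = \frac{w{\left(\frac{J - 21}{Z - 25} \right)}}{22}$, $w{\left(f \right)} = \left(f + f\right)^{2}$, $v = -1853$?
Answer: $- \frac{71553071}{31768} \approx -2252.4$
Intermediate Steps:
$w{\left(f \right)} = 4 f^{2}$ ($w{\left(f \right)} = \left(2 f\right)^{2} = 4 f^{2}$)
$D{\left(J,Z \right)} = \frac{2 \left(-21 + J\right)^{2}}{11 \left(-25 + Z\right)^{2}}$ ($D{\left(J,Z \right)} = \frac{4 \left(\frac{J - 21}{Z - 25}\right)^{2}}{22} = 4 \left(\frac{-21 + J}{-25 + Z}\right)^{2} \cdot \frac{1}{22} = 4 \frac{\left(-21 + J\right)^{2}}{\left(-25 + Z\right)^{2}} \cdot \frac{1}{22} = \frac{4 \left(-21 + J\right)^{2}}{\left(-25 + Z\right)^{2}} \cdot \frac{1}{22} = \frac{2 \left(-21 + J\right)^{2}}{11 \left(-25 + Z\right)^{2}}$)
$R{\left(r \right)} = 105 - 5 r$ ($R{\left(r \right)} = - 5 r + 105 = 105 - 5 r$)
$D{\left(v,-127 \right)} + R{\left(477 \right)} = \frac{2 \left(-21 - 1853\right)^{2}}{11 \left(-25 - 127\right)^{2}} + \left(105 - 2385\right) = \frac{2 \left(-1874\right)^{2}}{11 \cdot 23104} + \left(105 - 2385\right) = \frac{2}{11} \cdot \frac{1}{23104} \cdot 3511876 - 2280 = \frac{877969}{31768} - 2280 = - \frac{71553071}{31768}$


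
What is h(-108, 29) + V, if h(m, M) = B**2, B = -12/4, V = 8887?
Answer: 8896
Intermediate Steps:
B = -3 (B = -12*1/4 = -3)
h(m, M) = 9 (h(m, M) = (-3)**2 = 9)
h(-108, 29) + V = 9 + 8887 = 8896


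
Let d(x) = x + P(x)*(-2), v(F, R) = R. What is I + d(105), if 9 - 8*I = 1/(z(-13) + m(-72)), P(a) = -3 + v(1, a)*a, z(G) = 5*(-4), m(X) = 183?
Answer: -14303495/652 ≈ -21938.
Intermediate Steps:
z(G) = -20
P(a) = -3 + a² (P(a) = -3 + a*a = -3 + a²)
d(x) = 6 + x - 2*x² (d(x) = x + (-3 + x²)*(-2) = x + (6 - 2*x²) = 6 + x - 2*x²)
I = 733/652 (I = 9/8 - 1/(8*(-20 + 183)) = 9/8 - ⅛/163 = 9/8 - ⅛*1/163 = 9/8 - 1/1304 = 733/652 ≈ 1.1242)
I + d(105) = 733/652 + (6 + 105 - 2*105²) = 733/652 + (6 + 105 - 2*11025) = 733/652 + (6 + 105 - 22050) = 733/652 - 21939 = -14303495/652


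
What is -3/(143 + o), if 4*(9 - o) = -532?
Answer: -1/95 ≈ -0.010526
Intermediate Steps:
o = 142 (o = 9 - ¼*(-532) = 9 + 133 = 142)
-3/(143 + o) = -3/(143 + 142) = -3/285 = (1/285)*(-3) = -1/95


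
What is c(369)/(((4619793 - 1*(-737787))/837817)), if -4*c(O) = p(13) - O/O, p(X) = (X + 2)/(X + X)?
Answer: 9215987/557188320 ≈ 0.016540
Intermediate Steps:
p(X) = (2 + X)/(2*X) (p(X) = (2 + X)/((2*X)) = (2 + X)*(1/(2*X)) = (2 + X)/(2*X))
c(O) = 11/104 (c(O) = -((½)*(2 + 13)/13 - O/O)/4 = -((½)*(1/13)*15 - 1*1)/4 = -(15/26 - 1)/4 = -¼*(-11/26) = 11/104)
c(369)/(((4619793 - 1*(-737787))/837817)) = 11/(104*(((4619793 - 1*(-737787))/837817))) = 11/(104*(((4619793 + 737787)*(1/837817)))) = 11/(104*((5357580*(1/837817)))) = 11/(104*(5357580/837817)) = (11/104)*(837817/5357580) = 9215987/557188320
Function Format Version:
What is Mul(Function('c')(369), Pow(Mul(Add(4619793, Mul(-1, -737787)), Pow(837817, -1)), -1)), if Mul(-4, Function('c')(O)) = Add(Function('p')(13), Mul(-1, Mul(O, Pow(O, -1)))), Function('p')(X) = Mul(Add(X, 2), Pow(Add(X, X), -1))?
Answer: Rational(9215987, 557188320) ≈ 0.016540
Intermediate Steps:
Function('p')(X) = Mul(Rational(1, 2), Pow(X, -1), Add(2, X)) (Function('p')(X) = Mul(Add(2, X), Pow(Mul(2, X), -1)) = Mul(Add(2, X), Mul(Rational(1, 2), Pow(X, -1))) = Mul(Rational(1, 2), Pow(X, -1), Add(2, X)))
Function('c')(O) = Rational(11, 104) (Function('c')(O) = Mul(Rational(-1, 4), Add(Mul(Rational(1, 2), Pow(13, -1), Add(2, 13)), Mul(-1, Mul(O, Pow(O, -1))))) = Mul(Rational(-1, 4), Add(Mul(Rational(1, 2), Rational(1, 13), 15), Mul(-1, 1))) = Mul(Rational(-1, 4), Add(Rational(15, 26), -1)) = Mul(Rational(-1, 4), Rational(-11, 26)) = Rational(11, 104))
Mul(Function('c')(369), Pow(Mul(Add(4619793, Mul(-1, -737787)), Pow(837817, -1)), -1)) = Mul(Rational(11, 104), Pow(Mul(Add(4619793, Mul(-1, -737787)), Pow(837817, -1)), -1)) = Mul(Rational(11, 104), Pow(Mul(Add(4619793, 737787), Rational(1, 837817)), -1)) = Mul(Rational(11, 104), Pow(Mul(5357580, Rational(1, 837817)), -1)) = Mul(Rational(11, 104), Pow(Rational(5357580, 837817), -1)) = Mul(Rational(11, 104), Rational(837817, 5357580)) = Rational(9215987, 557188320)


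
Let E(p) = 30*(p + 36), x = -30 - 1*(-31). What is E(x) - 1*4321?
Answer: -3211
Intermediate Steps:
x = 1 (x = -30 + 31 = 1)
E(p) = 1080 + 30*p (E(p) = 30*(36 + p) = 1080 + 30*p)
E(x) - 1*4321 = (1080 + 30*1) - 1*4321 = (1080 + 30) - 4321 = 1110 - 4321 = -3211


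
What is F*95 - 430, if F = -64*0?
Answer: -430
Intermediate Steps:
F = 0
F*95 - 430 = 0*95 - 430 = 0 - 430 = -430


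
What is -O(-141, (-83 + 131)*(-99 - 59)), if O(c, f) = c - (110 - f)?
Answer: 7835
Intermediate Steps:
O(c, f) = -110 + c + f (O(c, f) = c + (-110 + f) = -110 + c + f)
-O(-141, (-83 + 131)*(-99 - 59)) = -(-110 - 141 + (-83 + 131)*(-99 - 59)) = -(-110 - 141 + 48*(-158)) = -(-110 - 141 - 7584) = -1*(-7835) = 7835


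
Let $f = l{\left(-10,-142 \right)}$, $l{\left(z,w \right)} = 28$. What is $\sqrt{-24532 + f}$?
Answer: $2 i \sqrt{6126} \approx 156.54 i$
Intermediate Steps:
$f = 28$
$\sqrt{-24532 + f} = \sqrt{-24532 + 28} = \sqrt{-24504} = 2 i \sqrt{6126}$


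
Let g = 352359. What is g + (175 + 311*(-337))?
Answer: 247727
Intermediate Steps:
g + (175 + 311*(-337)) = 352359 + (175 + 311*(-337)) = 352359 + (175 - 104807) = 352359 - 104632 = 247727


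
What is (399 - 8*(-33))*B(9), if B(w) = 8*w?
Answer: 47736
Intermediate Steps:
(399 - 8*(-33))*B(9) = (399 - 8*(-33))*(8*9) = (399 + 264)*72 = 663*72 = 47736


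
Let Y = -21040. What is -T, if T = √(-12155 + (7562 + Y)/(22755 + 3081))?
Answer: -I*√2028449324622/12918 ≈ -110.25*I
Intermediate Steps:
T = I*√2028449324622/12918 (T = √(-12155 + (7562 - 21040)/(22755 + 3081)) = √(-12155 - 13478/25836) = √(-12155 - 13478*1/25836) = √(-12155 - 6739/12918) = √(-157025029/12918) = I*√2028449324622/12918 ≈ 110.25*I)
-T = -I*√2028449324622/12918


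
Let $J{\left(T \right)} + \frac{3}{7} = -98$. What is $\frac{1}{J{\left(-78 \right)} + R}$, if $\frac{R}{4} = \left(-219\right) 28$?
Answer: $- \frac{7}{172385} \approx -4.0607 \cdot 10^{-5}$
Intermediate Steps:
$J{\left(T \right)} = - \frac{689}{7}$ ($J{\left(T \right)} = - \frac{3}{7} - 98 = - \frac{689}{7}$)
$R = -24528$ ($R = 4 \left(\left(-219\right) 28\right) = 4 \left(-6132\right) = -24528$)
$\frac{1}{J{\left(-78 \right)} + R} = \frac{1}{- \frac{689}{7} - 24528} = \frac{1}{- \frac{172385}{7}} = - \frac{7}{172385}$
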